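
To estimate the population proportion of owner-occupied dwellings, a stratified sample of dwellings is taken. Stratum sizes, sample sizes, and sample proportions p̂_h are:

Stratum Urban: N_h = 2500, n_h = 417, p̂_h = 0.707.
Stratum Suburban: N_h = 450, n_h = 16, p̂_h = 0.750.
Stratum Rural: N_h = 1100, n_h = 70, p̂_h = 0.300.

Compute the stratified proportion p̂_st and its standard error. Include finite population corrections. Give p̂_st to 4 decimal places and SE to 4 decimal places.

p̂_st ≈ 0.6012, SE ≈ 0.0227

N = 4050; stratum weights W_h = N_h/N.
p̂_st = Σ W_h p̂_h = (2500·0.707 + 450·0.750 + 1100·0.300)/4050 = 0.60123
V̂(p̂_st) = Σ W_h² (1 − n_h/N_h) p̂_h(1−p̂_h)/(n_h−1):
  stratum Urban: (2500/4050)²·(1 − 417/2500)·0.707·0.293/416 = 0.000158093
  stratum Suburban: (450/4050)²·(1 − 16/450)·0.750·0.250/15 = 0.000148834
  stratum Rural: (1100/4050)²·(1 − 70/1100)·0.300·0.700/69 = 0.000210228
V̂(p̂_st) = 0.000517155; SE = √V̂ = 0.022741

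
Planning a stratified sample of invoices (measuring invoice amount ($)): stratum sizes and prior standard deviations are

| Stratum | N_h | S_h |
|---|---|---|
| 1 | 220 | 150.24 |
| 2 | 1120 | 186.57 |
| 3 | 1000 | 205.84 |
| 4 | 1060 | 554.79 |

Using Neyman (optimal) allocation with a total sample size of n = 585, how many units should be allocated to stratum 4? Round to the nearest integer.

Neyman allocation: n_h = n · N_h S_h / Σ N_i S_i, with n = 585.
  stratum 1: N_h·S_h = 220·150.24 = 33052.80
  stratum 2: N_h·S_h = 1120·186.57 = 208958.40
  stratum 3: N_h·S_h = 1000·205.84 = 205840.00
  stratum 4: N_h·S_h = 1060·554.79 = 588077.40
Σ N_h S_h = 1035928.60
n for stratum 4 = 585·588077.40/1035928.60 = 332.094 → 332

332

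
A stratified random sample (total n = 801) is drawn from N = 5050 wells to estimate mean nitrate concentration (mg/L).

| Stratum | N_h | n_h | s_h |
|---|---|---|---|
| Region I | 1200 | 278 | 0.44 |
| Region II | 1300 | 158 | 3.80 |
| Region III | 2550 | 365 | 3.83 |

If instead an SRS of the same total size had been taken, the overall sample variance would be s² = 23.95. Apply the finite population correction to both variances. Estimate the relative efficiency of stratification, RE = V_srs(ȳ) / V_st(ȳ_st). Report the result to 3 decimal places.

RE ≈ 1.780

V̂(ȳ_st) = Σ W_h² (1 − n_h/N_h) s_h²/n_h, with W_h = N_h/N and N = 5050:
  stratum Region I: (1200/5050)²·(1 − 278/1200)·0.44²/278 = 3.02127e-05
  stratum Region II: (1300/5050)²·(1 − 158/1300)·3.80²/158 = 0.00532031
  stratum Region III: (2550/5050)²·(1 − 365/2550)·3.83²/365 = 0.00878038
V_st = 0.0141309
V_srs = (1 − 801/5050)·23.95/801 = 0.0251576
Relative efficiency = V_srs / V_st = 0.0251576/0.0141309 = 1.7803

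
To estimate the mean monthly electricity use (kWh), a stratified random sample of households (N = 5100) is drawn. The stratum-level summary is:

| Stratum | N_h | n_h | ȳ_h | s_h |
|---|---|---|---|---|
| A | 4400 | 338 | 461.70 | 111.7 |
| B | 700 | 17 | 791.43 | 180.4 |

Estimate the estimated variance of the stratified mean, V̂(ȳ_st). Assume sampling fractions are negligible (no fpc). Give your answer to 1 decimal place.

V̂(ȳ_st) ≈ 63.5

V̂(ȳ_st) = Σ W_h² s_h²/n_h, with W_h = N_h/N and N = 5100:
  stratum A: (4400/5100)²·111.7²/338 = 27.4761
  stratum B: (700/5100)²·180.4²/17 = 36.0645
V̂(ȳ_st) = 63.5406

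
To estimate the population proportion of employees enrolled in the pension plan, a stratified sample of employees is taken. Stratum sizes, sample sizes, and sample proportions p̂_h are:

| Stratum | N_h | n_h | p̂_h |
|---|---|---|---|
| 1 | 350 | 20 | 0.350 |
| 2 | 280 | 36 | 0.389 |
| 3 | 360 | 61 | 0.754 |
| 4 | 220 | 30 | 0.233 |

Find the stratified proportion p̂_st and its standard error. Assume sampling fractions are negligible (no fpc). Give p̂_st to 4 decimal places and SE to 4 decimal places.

N = 1210; stratum weights W_h = N_h/N.
p̂_st = Σ W_h p̂_h = (350·0.350 + 280·0.389 + 360·0.754 + 220·0.233)/1210 = 0.45795
V̂(p̂_st) = Σ W_h² p̂_h(1−p̂_h)/(n_h−1):
  stratum 1: (350/1210)²·0.350·0.650/19 = 0.00100183
  stratum 2: (280/1210)²·0.389·0.611/35 = 0.000363637
  stratum 3: (360/1210)²·0.754·0.246/60 = 0.000273646
  stratum 4: (220/1210)²·0.233·0.767/29 = 0.000203717
V̂(p̂_st) = 0.00184283; SE = √V̂ = 0.0429282

p̂_st ≈ 0.4580, SE ≈ 0.0429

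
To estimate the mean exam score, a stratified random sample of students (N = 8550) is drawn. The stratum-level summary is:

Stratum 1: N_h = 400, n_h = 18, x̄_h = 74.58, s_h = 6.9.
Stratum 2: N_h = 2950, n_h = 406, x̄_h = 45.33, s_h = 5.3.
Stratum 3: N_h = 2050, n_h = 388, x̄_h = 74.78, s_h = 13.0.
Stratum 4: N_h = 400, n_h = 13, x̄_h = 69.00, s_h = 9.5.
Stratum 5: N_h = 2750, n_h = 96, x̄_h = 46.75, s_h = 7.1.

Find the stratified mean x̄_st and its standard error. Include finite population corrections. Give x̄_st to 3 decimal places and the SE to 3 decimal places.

x̄_st ≈ 55.324, SE ≈ 0.316

x̄_st = Σ W_h x̄_h = (400·74.58 + 2950·45.33 + 2050·74.78 + 400·69.00 + 2750·46.75)/8550 = 55.32363
V̂(x̄_st) = Σ W_h² (1 − n_h/N_h) s_h²/n_h, with W_h = N_h/N and N = 8550:
  stratum 1: (400/8550)²·(1 − 18/400)·6.9²/18 = 0.00552862
  stratum 2: (2950/8550)²·(1 − 406/2950)·5.3²/406 = 0.00710285
  stratum 3: (2050/8550)²·(1 − 388/2050)·13.0²/388 = 0.0203005
  stratum 4: (400/8550)²·(1 − 13/400)·9.5²/13 = 0.0147009
  stratum 5: (2750/8550)²·(1 − 96/2750)·7.1²/96 = 0.052426
V̂(x̄_st) = 0.100059
SE(x̄_st) = √0.100059 = 0.316321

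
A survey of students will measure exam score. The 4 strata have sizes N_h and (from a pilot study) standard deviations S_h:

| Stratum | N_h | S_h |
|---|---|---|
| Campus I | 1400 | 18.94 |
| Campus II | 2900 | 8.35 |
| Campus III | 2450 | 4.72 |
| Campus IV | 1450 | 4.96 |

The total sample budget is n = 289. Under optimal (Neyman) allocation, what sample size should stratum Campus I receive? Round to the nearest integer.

110

Neyman allocation: n_h = n · N_h S_h / Σ N_i S_i, with n = 289.
  stratum Campus I: N_h·S_h = 1400·18.94 = 26516.00
  stratum Campus II: N_h·S_h = 2900·8.35 = 24215.00
  stratum Campus III: N_h·S_h = 2450·4.72 = 11564.00
  stratum Campus IV: N_h·S_h = 1450·4.96 = 7192.00
Σ N_h S_h = 69487.00
n for stratum Campus I = 289·26516.00/69487.00 = 110.281 → 110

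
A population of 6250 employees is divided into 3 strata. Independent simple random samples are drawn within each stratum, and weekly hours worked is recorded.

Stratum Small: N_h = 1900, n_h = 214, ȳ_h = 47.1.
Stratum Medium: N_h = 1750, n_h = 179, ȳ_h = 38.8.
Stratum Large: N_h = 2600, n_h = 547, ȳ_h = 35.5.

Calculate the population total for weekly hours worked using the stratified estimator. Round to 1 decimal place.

τ̂_st ≈ 249690.0

τ̂_st = Σ N_h ȳ_h = 1900·47.1 + 1750·38.8 + 2600·35.5 = 249690.0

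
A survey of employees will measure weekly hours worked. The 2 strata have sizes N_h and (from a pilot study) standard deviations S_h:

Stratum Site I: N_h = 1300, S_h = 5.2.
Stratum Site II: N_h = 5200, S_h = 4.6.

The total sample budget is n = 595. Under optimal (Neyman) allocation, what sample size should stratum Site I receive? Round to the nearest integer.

131

Neyman allocation: n_h = n · N_h S_h / Σ N_i S_i, with n = 595.
  stratum Site I: N_h·S_h = 1300·5.2 = 6760.00
  stratum Site II: N_h·S_h = 5200·4.6 = 23920.00
Σ N_h S_h = 30680.00
n for stratum Site I = 595·6760.00/30680.00 = 131.102 → 131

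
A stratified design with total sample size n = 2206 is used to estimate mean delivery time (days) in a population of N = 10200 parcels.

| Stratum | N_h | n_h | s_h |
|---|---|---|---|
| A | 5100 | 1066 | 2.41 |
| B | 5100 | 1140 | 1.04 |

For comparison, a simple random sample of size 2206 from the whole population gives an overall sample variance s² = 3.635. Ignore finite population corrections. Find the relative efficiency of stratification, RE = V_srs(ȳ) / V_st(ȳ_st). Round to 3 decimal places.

V̂(ȳ_st) = Σ W_h² s_h²/n_h, with W_h = N_h/N and N = 10200:
  stratum A: (5100/10200)²·2.41²/1066 = 0.00136212
  stratum B: (5100/10200)²·1.04²/1140 = 0.000237193
V_st = 0.00159932
V_srs = s²/n = 3.635/2206 = 0.00164778
Relative efficiency = V_srs / V_st = 0.00164778/0.00159932 = 1.0303

RE ≈ 1.030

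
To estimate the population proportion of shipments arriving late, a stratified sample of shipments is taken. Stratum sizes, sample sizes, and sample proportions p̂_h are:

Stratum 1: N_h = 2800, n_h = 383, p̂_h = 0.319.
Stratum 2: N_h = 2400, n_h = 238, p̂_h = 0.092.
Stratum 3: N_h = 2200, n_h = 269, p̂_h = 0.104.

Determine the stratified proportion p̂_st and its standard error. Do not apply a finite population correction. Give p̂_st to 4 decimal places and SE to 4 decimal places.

N = 7400; stratum weights W_h = N_h/N.
p̂_st = Σ W_h p̂_h = (2800·0.319 + 2400·0.092 + 2200·0.104)/7400 = 0.18146
V̂(p̂_st) = Σ W_h² p̂_h(1−p̂_h)/(n_h−1):
  stratum 1: (2800/7400)²·0.319·0.681/382 = 8.14192e-05
  stratum 2: (2400/7400)²·0.092·0.908/237 = 3.70753e-05
  stratum 3: (2200/7400)²·0.104·0.896/268 = 3.07318e-05
V̂(p̂_st) = 0.000149226; SE = √V̂ = 0.0122158

p̂_st ≈ 0.1815, SE ≈ 0.0122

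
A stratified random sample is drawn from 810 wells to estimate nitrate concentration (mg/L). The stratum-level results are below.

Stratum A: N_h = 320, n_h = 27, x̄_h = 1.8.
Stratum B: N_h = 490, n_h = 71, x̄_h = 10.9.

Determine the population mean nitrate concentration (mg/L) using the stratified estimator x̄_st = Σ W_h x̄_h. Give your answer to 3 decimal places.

x̄_st ≈ 7.305

N = Σ N_h = 810. Stratum weights W_h = N_h/N.
x̄_st = (320·1.8 + 490·10.9) / 810 = 7.30494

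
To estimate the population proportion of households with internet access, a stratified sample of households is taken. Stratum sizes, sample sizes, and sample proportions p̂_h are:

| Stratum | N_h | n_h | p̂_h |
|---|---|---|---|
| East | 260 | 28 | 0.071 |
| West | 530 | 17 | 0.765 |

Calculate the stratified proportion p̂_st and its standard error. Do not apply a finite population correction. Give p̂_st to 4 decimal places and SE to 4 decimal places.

p̂_st ≈ 0.5366, SE ≈ 0.0730

N = 790; stratum weights W_h = N_h/N.
p̂_st = Σ W_h p̂_h = (260·0.071 + 530·0.765)/790 = 0.53659
V̂(p̂_st) = Σ W_h² p̂_h(1−p̂_h)/(n_h−1):
  stratum East: (260/790)²·0.071·0.929/27 = 0.000264608
  stratum West: (530/790)²·0.765·0.235/16 = 0.00505716
V̂(p̂_st) = 0.00532177; SE = √V̂ = 0.0729505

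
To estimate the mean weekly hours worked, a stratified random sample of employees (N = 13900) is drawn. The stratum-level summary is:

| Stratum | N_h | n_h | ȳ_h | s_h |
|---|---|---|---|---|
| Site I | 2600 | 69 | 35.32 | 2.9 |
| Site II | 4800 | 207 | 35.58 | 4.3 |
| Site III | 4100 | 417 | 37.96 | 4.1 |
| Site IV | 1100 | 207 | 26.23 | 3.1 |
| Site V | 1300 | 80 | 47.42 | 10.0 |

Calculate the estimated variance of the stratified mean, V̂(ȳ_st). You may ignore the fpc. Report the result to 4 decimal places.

V̂(ȳ_st) ≈ 0.0296

V̂(ȳ_st) = Σ W_h² s_h²/n_h, with W_h = N_h/N and N = 13900:
  stratum Site I: (2600/13900)²·2.9²/69 = 0.00426446
  stratum Site II: (4800/13900)²·4.3²/207 = 0.0106517
  stratum Site III: (4100/13900)²·4.1²/417 = 0.00350727
  stratum Site IV: (1100/13900)²·3.1²/207 = 0.000290743
  stratum Site V: (1300/13900)²·10.0²/80 = 0.0109337
V̂(ȳ_st) = 0.0296479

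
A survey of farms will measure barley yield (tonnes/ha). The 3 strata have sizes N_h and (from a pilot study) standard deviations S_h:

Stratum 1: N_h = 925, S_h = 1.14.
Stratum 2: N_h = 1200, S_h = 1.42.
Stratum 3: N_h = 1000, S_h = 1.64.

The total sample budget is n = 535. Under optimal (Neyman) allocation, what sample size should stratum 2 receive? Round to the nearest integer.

Neyman allocation: n_h = n · N_h S_h / Σ N_i S_i, with n = 535.
  stratum 1: N_h·S_h = 925·1.14 = 1054.50
  stratum 2: N_h·S_h = 1200·1.42 = 1704.00
  stratum 3: N_h·S_h = 1000·1.64 = 1640.00
Σ N_h S_h = 4398.50
n for stratum 2 = 535·1704.00/4398.50 = 207.262 → 207

207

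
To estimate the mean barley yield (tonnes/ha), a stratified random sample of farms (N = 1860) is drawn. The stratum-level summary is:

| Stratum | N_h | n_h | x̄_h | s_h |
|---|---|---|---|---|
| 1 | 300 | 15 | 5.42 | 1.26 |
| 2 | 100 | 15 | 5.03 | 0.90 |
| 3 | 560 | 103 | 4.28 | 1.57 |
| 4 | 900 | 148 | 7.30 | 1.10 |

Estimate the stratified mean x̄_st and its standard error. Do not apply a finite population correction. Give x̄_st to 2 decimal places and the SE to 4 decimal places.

x̄_st = Σ W_h x̄_h = (300·5.42 + 100·5.03 + 560·4.28 + 900·7.30)/1860 = 5.96548
V̂(x̄_st) = Σ W_h² s_h²/n_h, with W_h = N_h/N and N = 1860:
  stratum 1: (300/1860)²·1.26²/15 = 0.00275338
  stratum 2: (100/1860)²·0.90²/15 = 0.000156087
  stratum 3: (560/1860)²·1.57²/103 = 0.00216926
  stratum 4: (900/1860)²·1.10²/148 = 0.00191418
V̂(x̄_st) = 0.00699291
SE(x̄_st) = √0.00699291 = 0.0836236

x̄_st ≈ 5.97, SE ≈ 0.0836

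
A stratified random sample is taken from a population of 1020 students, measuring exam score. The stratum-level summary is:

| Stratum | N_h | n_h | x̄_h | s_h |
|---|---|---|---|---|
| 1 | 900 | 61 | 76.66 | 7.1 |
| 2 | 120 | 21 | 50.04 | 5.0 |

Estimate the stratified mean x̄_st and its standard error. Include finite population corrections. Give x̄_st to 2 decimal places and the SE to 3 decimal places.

x̄_st = Σ W_h x̄_h = (900·76.66 + 120·50.04)/1020 = 73.52824
V̂(x̄_st) = Σ W_h² (1 − n_h/N_h) s_h²/n_h, with W_h = N_h/N and N = 1020:
  stratum 1: (900/1020)²·(1 − 61/900)·7.1²/61 = 0.599779
  stratum 2: (120/1020)²·(1 − 21/120)·5.0²/21 = 0.0135937
V̂(x̄_st) = 0.613372
SE(x̄_st) = √0.613372 = 0.783181

x̄_st ≈ 73.53, SE ≈ 0.783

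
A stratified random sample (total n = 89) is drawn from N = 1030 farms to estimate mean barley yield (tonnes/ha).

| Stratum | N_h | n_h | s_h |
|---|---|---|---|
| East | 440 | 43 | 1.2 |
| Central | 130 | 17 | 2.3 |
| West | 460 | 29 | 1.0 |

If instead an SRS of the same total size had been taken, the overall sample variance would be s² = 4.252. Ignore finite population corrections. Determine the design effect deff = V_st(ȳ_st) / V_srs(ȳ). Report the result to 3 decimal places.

deff ≈ 0.376

V̂(ȳ_st) = Σ W_h² s_h²/n_h, with W_h = N_h/N and N = 1030:
  stratum East: (440/1030)²·1.2²/43 = 0.00611118
  stratum Central: (130/1030)²·2.3²/17 = 0.004957
  stratum West: (460/1030)²·1.0²/29 = 0.0068777
V_st = 0.0179459
V_srs = s²/n = 4.252/89 = 0.0477753
deff = V_st / V_srs = 0.0179459/0.0477753 = 0.3756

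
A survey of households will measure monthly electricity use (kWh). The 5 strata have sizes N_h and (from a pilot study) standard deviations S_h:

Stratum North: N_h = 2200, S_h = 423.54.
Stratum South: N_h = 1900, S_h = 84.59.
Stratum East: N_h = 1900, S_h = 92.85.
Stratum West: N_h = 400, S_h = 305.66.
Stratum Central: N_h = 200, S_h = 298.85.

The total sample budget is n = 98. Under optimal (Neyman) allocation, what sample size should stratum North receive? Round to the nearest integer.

63

Neyman allocation: n_h = n · N_h S_h / Σ N_i S_i, with n = 98.
  stratum North: N_h·S_h = 2200·423.54 = 931788.00
  stratum South: N_h·S_h = 1900·84.59 = 160721.00
  stratum East: N_h·S_h = 1900·92.85 = 176415.00
  stratum West: N_h·S_h = 400·305.66 = 122264.00
  stratum Central: N_h·S_h = 200·298.85 = 59770.00
Σ N_h S_h = 1450958.00
n for stratum North = 98·931788.00/1450958.00 = 62.934 → 63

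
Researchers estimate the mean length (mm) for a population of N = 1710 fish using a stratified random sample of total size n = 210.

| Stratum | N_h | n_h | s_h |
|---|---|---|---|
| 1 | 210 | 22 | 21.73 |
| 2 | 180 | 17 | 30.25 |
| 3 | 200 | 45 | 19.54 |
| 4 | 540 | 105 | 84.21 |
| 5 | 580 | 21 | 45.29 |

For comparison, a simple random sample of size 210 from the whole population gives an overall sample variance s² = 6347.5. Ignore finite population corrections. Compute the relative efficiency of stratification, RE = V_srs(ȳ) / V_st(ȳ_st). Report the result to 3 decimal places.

V̂(ȳ_st) = Σ W_h² s_h²/n_h, with W_h = N_h/N and N = 1710:
  stratum 1: (210/1710)²·21.73²/22 = 0.3237
  stratum 2: (180/1710)²·30.25²/17 = 0.596423
  stratum 3: (200/1710)²·19.54²/45 = 0.116066
  stratum 4: (540/1710)²·84.21²/105 = 6.73493
  stratum 5: (580/1710)²·45.29²/21 = 11.237
V_st = 19.0081
V_srs = s²/n = 6347.5/210 = 30.2262
Relative efficiency = V_srs / V_st = 30.2262/19.0081 = 1.5902

RE ≈ 1.590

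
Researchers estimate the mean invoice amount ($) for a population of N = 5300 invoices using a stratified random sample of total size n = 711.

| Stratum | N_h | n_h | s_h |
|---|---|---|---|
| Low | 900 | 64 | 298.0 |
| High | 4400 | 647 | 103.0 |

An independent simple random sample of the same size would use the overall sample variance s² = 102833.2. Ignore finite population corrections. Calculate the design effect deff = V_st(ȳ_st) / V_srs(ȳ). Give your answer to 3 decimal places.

V̂(ȳ_st) = Σ W_h² s_h²/n_h, with W_h = N_h/N and N = 5300:
  stratum Low: (900/5300)²·298.0²/64 = 40.0116
  stratum High: (4400/5300)²·103.0²/647 = 11.3012
V_st = 51.3128
V_srs = s²/n = 102833.2/711 = 144.632
deff = V_st / V_srs = 51.3128/144.632 = 0.3548

deff ≈ 0.355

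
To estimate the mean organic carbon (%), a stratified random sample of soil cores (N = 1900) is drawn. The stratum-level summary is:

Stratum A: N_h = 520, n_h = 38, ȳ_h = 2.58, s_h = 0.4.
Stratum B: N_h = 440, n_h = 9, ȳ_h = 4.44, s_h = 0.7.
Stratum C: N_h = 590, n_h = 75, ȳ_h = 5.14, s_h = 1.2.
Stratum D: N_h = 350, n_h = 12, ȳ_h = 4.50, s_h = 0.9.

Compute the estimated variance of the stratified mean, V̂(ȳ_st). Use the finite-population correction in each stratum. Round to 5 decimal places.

V̂(ȳ_st) = Σ W_h² (1 − n_h/N_h) s_h²/n_h, with W_h = N_h/N and N = 1900:
  stratum A: (520/1900)²·(1 − 38/520)·0.4²/38 = 0.000292334
  stratum B: (440/1900)²·(1 − 9/440)·0.7²/9 = 0.00286007
  stratum C: (590/1900)²·(1 − 75/590)·1.2²/75 = 0.00161604
  stratum D: (350/1900)²·(1 − 12/350)·0.9²/12 = 0.00221198
V̂(ȳ_st) = 0.00698043

V̂(ȳ_st) ≈ 0.00698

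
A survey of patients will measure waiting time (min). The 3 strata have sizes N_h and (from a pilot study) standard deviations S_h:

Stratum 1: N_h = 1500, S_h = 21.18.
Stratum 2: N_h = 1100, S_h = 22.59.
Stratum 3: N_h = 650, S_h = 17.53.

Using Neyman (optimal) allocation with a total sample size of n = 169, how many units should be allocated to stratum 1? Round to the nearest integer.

79

Neyman allocation: n_h = n · N_h S_h / Σ N_i S_i, with n = 169.
  stratum 1: N_h·S_h = 1500·21.18 = 31770.00
  stratum 2: N_h·S_h = 1100·22.59 = 24849.00
  stratum 3: N_h·S_h = 650·17.53 = 11394.50
Σ N_h S_h = 68013.50
n for stratum 1 = 169·31770.00/68013.50 = 78.942 → 79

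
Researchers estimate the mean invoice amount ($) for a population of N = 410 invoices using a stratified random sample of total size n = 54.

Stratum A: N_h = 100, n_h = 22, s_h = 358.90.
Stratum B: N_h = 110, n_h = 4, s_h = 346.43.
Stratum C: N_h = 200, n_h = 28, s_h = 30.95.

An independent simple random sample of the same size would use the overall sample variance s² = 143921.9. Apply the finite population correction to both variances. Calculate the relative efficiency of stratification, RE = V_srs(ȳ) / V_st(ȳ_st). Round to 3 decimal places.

V̂(ȳ_st) = Σ W_h² (1 − n_h/N_h) s_h²/n_h, with W_h = N_h/N and N = 410:
  stratum A: (100/410)²·(1 − 22/100)·358.90²/22 = 271.676
  stratum B: (110/410)²·(1 − 4/110)·346.43²/4 = 2081.14
  stratum C: (200/410)²·(1 − 28/200)·30.95²/28 = 7.0009
V_st = 2359.82
V_srs = (1 − 54/410)·143921.9/54 = 2314.19
Relative efficiency = V_srs / V_st = 2314.19/2359.82 = 0.9807

RE ≈ 0.981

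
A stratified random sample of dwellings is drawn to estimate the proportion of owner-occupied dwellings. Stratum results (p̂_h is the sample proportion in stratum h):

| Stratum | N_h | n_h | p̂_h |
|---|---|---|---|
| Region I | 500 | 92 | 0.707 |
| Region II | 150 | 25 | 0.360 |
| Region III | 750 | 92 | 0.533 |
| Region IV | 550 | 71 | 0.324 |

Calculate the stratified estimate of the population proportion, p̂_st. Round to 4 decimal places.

N = 1950; stratum weights W_h = N_h/N.
p̂_st = Σ W_h p̂_h = (500·0.707 + 150·0.360 + 750·0.533 + 550·0.324)/1950 = 0.50536

p̂_st ≈ 0.5054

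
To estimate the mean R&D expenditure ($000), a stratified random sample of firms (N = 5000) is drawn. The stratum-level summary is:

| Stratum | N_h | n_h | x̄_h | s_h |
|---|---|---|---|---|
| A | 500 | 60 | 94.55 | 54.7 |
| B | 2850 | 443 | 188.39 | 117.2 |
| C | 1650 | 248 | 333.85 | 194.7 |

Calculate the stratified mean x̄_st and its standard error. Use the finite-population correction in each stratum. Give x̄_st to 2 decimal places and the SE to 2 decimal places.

x̄_st ≈ 227.01, SE ≈ 4.81

x̄_st = Σ W_h x̄_h = (500·94.55 + 2850·188.39 + 1650·333.85)/5000 = 227.00780
V̂(x̄_st) = Σ W_h² (1 − n_h/N_h) s_h²/n_h, with W_h = N_h/N and N = 5000:
  stratum A: (500/5000)²·(1 − 60/500)·54.7²/60 = 0.43884
  stratum B: (2850/5000)²·(1 − 443/2850)·117.2²/443 = 8.5081
  stratum C: (1650/5000)²·(1 − 248/1650)·194.7²/248 = 14.144
V̂(x̄_st) = 23.0909
SE(x̄_st) = √23.0909 = 4.8053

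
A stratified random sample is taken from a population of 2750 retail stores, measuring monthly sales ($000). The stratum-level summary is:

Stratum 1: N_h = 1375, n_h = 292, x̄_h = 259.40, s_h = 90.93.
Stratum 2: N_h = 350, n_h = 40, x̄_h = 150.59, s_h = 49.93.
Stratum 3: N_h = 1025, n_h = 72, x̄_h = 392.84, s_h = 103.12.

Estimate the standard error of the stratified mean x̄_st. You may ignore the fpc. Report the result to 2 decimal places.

V̂(x̄_st) = Σ W_h² s_h²/n_h, with W_h = N_h/N and N = 2750:
  stratum 1: (1375/2750)²·90.93²/292 = 7.07899
  stratum 2: (350/2750)²·49.93²/40 = 1.00956
  stratum 3: (1025/2750)²·103.12²/72 = 20.518
V̂(x̄_st) = 28.6066
SE(x̄_st) = √28.6066 = 5.34851

SE(x̄_st) ≈ 5.35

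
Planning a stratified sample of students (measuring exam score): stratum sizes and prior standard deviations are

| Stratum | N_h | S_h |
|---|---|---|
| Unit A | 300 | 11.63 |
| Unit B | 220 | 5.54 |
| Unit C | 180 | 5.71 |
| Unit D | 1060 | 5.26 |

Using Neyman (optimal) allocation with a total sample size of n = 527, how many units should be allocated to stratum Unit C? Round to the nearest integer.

Neyman allocation: n_h = n · N_h S_h / Σ N_i S_i, with n = 527.
  stratum Unit A: N_h·S_h = 300·11.63 = 3489.00
  stratum Unit B: N_h·S_h = 220·5.54 = 1218.80
  stratum Unit C: N_h·S_h = 180·5.71 = 1027.80
  stratum Unit D: N_h·S_h = 1060·5.26 = 5575.60
Σ N_h S_h = 11311.20
n for stratum Unit C = 527·1027.80/11311.20 = 47.886 → 48

48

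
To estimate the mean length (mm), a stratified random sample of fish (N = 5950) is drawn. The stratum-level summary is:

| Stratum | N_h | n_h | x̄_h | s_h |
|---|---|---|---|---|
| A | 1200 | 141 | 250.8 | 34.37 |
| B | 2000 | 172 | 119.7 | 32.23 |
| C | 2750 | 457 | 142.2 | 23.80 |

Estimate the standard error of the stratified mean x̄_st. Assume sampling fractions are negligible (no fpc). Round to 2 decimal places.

SE(x̄_st) ≈ 1.13

V̂(x̄_st) = Σ W_h² s_h²/n_h, with W_h = N_h/N and N = 5950:
  stratum A: (1200/5950)²·34.37²/141 = 0.340776
  stratum B: (2000/5950)²·32.23²/172 = 0.682367
  stratum C: (2750/5950)²·23.80²/457 = 0.26477
V̂(x̄_st) = 1.28791
SE(x̄_st) = √1.28791 = 1.13486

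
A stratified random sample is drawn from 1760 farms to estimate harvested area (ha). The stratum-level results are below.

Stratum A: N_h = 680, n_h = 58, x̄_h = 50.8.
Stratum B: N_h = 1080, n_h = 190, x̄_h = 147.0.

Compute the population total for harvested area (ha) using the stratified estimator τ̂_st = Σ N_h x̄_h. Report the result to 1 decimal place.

τ̂_st ≈ 193304.0

τ̂_st = Σ N_h x̄_h = 680·50.8 + 1080·147.0 = 193304.0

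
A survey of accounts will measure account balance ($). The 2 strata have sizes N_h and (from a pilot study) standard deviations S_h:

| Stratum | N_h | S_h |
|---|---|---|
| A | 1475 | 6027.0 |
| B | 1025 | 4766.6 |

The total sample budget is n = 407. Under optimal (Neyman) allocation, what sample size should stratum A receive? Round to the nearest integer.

Neyman allocation: n_h = n · N_h S_h / Σ N_i S_i, with n = 407.
  stratum A: N_h·S_h = 1475·6027.0 = 8889825.00
  stratum B: N_h·S_h = 1025·4766.6 = 4885765.00
Σ N_h S_h = 13775590.00
n for stratum A = 407·8889825.00/13775590.00 = 262.650 → 263

263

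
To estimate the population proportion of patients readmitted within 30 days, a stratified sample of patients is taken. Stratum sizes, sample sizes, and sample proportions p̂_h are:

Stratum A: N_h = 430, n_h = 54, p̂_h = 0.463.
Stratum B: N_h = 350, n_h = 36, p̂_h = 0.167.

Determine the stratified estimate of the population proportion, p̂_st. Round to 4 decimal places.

N = 780; stratum weights W_h = N_h/N.
p̂_st = Σ W_h p̂_h = (430·0.463 + 350·0.167)/780 = 0.33018

p̂_st ≈ 0.3302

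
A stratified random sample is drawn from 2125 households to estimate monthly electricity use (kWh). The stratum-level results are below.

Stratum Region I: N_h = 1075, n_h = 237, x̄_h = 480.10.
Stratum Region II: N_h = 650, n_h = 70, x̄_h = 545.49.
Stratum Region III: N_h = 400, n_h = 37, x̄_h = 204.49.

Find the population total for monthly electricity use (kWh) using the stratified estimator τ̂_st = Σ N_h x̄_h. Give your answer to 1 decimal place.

τ̂_st = Σ N_h x̄_h = 1075·480.10 + 650·545.49 + 400·204.49 = 952472.0

τ̂_st ≈ 952472.0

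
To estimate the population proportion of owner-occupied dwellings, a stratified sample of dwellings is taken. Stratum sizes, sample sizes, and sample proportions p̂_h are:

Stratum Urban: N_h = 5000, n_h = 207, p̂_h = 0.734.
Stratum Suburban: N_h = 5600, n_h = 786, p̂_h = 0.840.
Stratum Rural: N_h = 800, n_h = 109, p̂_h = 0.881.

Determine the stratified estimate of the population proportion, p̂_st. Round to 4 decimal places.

N = 11400; stratum weights W_h = N_h/N.
p̂_st = Σ W_h p̂_h = (5000·0.734 + 5600·0.840 + 800·0.881)/11400 = 0.79639

p̂_st ≈ 0.7964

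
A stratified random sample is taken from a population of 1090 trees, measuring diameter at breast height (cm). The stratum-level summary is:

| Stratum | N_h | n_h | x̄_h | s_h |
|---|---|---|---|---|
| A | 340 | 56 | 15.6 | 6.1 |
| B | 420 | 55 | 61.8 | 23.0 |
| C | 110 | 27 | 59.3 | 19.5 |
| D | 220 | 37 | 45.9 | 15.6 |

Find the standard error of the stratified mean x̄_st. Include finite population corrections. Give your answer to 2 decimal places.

V̂(x̄_st) = Σ W_h² (1 − n_h/N_h) s_h²/n_h, with W_h = N_h/N and N = 1090:
  stratum A: (340/1090)²·(1 − 56/340)·6.1²/56 = 0.0540028
  stratum B: (420/1090)²·(1 − 55/420)·23.0²/55 = 1.24103
  stratum C: (110/1090)²·(1 − 27/110)·19.5²/27 = 0.108224
  stratum D: (220/1090)²·(1 − 37/220)·15.6²/37 = 0.222879
V̂(x̄_st) = 1.62613
SE(x̄_st) = √1.62613 = 1.2752

SE(x̄_st) ≈ 1.28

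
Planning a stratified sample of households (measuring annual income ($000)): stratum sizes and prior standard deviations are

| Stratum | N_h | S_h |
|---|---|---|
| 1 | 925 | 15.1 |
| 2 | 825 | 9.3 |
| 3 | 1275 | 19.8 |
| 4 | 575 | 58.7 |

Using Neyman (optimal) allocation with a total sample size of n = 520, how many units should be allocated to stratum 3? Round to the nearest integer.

Neyman allocation: n_h = n · N_h S_h / Σ N_i S_i, with n = 520.
  stratum 1: N_h·S_h = 925·15.1 = 13967.50
  stratum 2: N_h·S_h = 825·9.3 = 7672.50
  stratum 3: N_h·S_h = 1275·19.8 = 25245.00
  stratum 4: N_h·S_h = 575·58.7 = 33752.50
Σ N_h S_h = 80637.50
n for stratum 3 = 520·25245.00/80637.50 = 162.795 → 163

163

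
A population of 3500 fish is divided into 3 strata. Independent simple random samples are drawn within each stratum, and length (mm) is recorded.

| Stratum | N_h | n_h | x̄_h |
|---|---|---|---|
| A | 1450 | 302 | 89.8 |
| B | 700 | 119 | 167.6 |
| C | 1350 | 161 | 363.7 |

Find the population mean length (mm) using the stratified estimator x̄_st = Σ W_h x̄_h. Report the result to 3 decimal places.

x̄_st ≈ 211.007

N = Σ N_h = 3500. Stratum weights W_h = N_h/N.
x̄_st = (1450·89.8 + 700·167.6 + 1350·363.7) / 3500 = 211.00714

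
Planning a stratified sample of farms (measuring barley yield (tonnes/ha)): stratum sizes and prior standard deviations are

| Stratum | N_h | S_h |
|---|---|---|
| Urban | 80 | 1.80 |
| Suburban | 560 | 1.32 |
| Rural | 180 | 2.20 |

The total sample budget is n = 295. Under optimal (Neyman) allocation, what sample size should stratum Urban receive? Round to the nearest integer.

33

Neyman allocation: n_h = n · N_h S_h / Σ N_i S_i, with n = 295.
  stratum Urban: N_h·S_h = 80·1.80 = 144.00
  stratum Suburban: N_h·S_h = 560·1.32 = 739.20
  stratum Rural: N_h·S_h = 180·2.20 = 396.00
Σ N_h S_h = 1279.20
n for stratum Urban = 295·144.00/1279.20 = 33.208 → 33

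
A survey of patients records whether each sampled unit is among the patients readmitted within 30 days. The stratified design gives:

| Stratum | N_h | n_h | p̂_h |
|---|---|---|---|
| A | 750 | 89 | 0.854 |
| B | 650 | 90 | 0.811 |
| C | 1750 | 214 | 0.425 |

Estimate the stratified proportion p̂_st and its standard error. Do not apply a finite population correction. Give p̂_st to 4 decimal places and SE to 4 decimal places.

p̂_st ≈ 0.6068, SE ≈ 0.0225

N = 3150; stratum weights W_h = N_h/N.
p̂_st = Σ W_h p̂_h = (750·0.854 + 650·0.811 + 1750·0.425)/3150 = 0.60679
V̂(p̂_st) = Σ W_h² p̂_h(1−p̂_h)/(n_h−1):
  stratum A: (750/3150)²·0.854·0.146/88 = 8.03211e-05
  stratum B: (650/3150)²·0.811·0.189/89 = 7.33328e-05
  stratum C: (1750/3150)²·0.425·0.575/213 = 0.000354105
V̂(p̂_st) = 0.000507759; SE = √V̂ = 0.0225335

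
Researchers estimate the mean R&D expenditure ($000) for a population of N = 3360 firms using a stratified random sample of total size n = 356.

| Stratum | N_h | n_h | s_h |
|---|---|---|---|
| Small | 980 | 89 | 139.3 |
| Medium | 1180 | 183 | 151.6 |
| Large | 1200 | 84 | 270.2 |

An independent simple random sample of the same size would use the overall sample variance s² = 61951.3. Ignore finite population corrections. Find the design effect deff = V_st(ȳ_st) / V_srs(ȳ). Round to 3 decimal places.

V̂(ȳ_st) = Σ W_h² s_h²/n_h, with W_h = N_h/N and N = 3360:
  stratum Small: (980/3360)²·139.3²/89 = 18.5475
  stratum Medium: (1180/3360)²·151.6²/183 = 15.4893
  stratum Large: (1200/3360)²·270.2²/84 = 110.86
V_st = 144.897
V_srs = s²/n = 61951.3/356 = 174.021
deff = V_st / V_srs = 144.897/174.021 = 0.8326

deff ≈ 0.833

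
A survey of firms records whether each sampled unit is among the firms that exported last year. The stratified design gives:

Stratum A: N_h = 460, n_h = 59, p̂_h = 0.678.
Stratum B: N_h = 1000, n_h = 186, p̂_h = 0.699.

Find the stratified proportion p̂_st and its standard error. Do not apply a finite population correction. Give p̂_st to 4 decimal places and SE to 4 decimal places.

p̂_st ≈ 0.6924, SE ≈ 0.0301

N = 1460; stratum weights W_h = N_h/N.
p̂_st = Σ W_h p̂_h = (460·0.678 + 1000·0.699)/1460 = 0.69238
V̂(p̂_st) = Σ W_h² p̂_h(1−p̂_h)/(n_h−1):
  stratum A: (460/1460)²·0.678·0.322/58 = 0.000373652
  stratum B: (1000/1460)²·0.699·0.301/185 = 0.000533539
V̂(p̂_st) = 0.000907191; SE = √V̂ = 0.0301196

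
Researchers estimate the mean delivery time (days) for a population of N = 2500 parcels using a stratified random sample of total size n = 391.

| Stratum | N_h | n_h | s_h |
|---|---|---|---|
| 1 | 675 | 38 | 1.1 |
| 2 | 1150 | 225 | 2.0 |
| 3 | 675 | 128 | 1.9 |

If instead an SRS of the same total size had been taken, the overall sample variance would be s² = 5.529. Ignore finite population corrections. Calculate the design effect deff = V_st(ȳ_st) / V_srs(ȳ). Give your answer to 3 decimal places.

V̂(ȳ_st) = Σ W_h² s_h²/n_h, with W_h = N_h/N and N = 2500:
  stratum 1: (675/2500)²·1.1²/38 = 0.00232129
  stratum 2: (1150/2500)²·2.0²/225 = 0.00376178
  stratum 3: (675/2500)²·1.9²/128 = 0.00205601
V_st = 0.00813908
V_srs = s²/n = 5.529/391 = 0.0141407
deff = V_st / V_srs = 0.00813908/0.0141407 = 0.5756

deff ≈ 0.576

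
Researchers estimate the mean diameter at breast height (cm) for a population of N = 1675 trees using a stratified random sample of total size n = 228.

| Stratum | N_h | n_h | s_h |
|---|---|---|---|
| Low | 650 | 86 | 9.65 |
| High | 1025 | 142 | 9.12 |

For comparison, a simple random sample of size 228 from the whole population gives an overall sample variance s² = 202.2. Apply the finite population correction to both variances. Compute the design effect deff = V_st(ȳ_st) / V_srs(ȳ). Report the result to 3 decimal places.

deff ≈ 0.431

V̂(ȳ_st) = Σ W_h² (1 − n_h/N_h) s_h²/n_h, with W_h = N_h/N and N = 1675:
  stratum Low: (650/1675)²·(1 − 86/650)·9.65²/86 = 0.141488
  stratum High: (1025/1675)²·(1 − 142/1025)·9.12²/142 = 0.188954
V_st = 0.330442
V_srs = (1 − 228/1675)·202.2/228 = 0.766126
deff = V_st / V_srs = 0.330442/0.766126 = 0.4313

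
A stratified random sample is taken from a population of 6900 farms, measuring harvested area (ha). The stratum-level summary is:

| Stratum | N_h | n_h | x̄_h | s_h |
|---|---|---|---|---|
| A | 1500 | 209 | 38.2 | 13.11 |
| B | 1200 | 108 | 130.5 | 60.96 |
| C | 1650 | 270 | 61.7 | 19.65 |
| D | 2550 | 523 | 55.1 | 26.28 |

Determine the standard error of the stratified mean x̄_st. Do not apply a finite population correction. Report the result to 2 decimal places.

V̂(x̄_st) = Σ W_h² s_h²/n_h, with W_h = N_h/N and N = 6900:
  stratum A: (1500/6900)²·13.11²/209 = 0.0388636
  stratum B: (1200/6900)²·60.96²/108 = 1.04071
  stratum C: (1650/6900)²·19.65²/270 = 0.081777
  stratum D: (2550/6900)²·26.28²/523 = 0.180356
V̂(x̄_st) = 1.34171
SE(x̄_st) = √1.34171 = 1.15832

SE(x̄_st) ≈ 1.16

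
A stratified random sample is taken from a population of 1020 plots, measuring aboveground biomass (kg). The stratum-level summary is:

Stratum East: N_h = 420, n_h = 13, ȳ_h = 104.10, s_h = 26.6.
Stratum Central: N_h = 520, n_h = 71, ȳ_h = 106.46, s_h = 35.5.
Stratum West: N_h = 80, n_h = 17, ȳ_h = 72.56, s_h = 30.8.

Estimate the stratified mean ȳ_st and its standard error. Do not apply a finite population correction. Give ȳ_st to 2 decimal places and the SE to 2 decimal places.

ȳ_st ≈ 102.83, SE ≈ 3.77

ȳ_st = Σ W_h ȳ_h = (420·104.10 + 520·106.46 + 80·72.56)/1020 = 102.82941
V̂(ȳ_st) = Σ W_h² s_h²/n_h, with W_h = N_h/N and N = 1020:
  stratum East: (420/1020)²·26.6²/13 = 9.22822
  stratum Central: (520/1020)²·35.5²/71 = 4.61323
  stratum West: (80/1020)²·30.8²/17 = 0.343267
V̂(ȳ_st) = 14.1847
SE(ȳ_st) = √14.1847 = 3.76626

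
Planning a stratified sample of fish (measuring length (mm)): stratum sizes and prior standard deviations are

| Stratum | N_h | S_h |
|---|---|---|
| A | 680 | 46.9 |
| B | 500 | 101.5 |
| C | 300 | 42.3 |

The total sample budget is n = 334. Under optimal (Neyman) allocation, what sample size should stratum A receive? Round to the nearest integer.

Neyman allocation: n_h = n · N_h S_h / Σ N_i S_i, with n = 334.
  stratum A: N_h·S_h = 680·46.9 = 31892.00
  stratum B: N_h·S_h = 500·101.5 = 50750.00
  stratum C: N_h·S_h = 300·42.3 = 12690.00
Σ N_h S_h = 95332.00
n for stratum A = 334·31892.00/95332.00 = 111.735 → 112

112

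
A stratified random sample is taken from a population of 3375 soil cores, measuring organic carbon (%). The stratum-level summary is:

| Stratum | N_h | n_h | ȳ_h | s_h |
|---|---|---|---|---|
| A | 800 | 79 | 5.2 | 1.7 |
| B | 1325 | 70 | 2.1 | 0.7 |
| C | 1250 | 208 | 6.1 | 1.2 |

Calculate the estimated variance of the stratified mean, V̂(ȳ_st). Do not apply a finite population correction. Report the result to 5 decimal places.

V̂(ȳ_st) ≈ 0.00408

V̂(ȳ_st) = Σ W_h² s_h²/n_h, with W_h = N_h/N and N = 3375:
  stratum A: (800/3375)²·1.7²/79 = 0.00205543
  stratum B: (1325/3375)²·0.7²/70 = 0.0010789
  stratum C: (1250/3375)²·1.2²/208 = 0.000949668
V̂(ȳ_st) = 0.004084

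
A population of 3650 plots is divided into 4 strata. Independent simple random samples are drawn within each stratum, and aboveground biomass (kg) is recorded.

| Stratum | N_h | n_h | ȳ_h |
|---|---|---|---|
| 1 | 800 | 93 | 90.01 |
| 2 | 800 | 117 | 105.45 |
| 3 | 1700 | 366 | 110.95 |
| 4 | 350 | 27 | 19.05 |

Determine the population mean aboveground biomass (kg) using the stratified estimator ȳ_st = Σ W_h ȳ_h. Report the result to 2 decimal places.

N = Σ N_h = 3650. Stratum weights W_h = N_h/N.
ȳ_st = (800·90.01 + 800·105.45 + 1700·110.95 + 350·19.05) / 3650 = 96.3426

ȳ_st ≈ 96.34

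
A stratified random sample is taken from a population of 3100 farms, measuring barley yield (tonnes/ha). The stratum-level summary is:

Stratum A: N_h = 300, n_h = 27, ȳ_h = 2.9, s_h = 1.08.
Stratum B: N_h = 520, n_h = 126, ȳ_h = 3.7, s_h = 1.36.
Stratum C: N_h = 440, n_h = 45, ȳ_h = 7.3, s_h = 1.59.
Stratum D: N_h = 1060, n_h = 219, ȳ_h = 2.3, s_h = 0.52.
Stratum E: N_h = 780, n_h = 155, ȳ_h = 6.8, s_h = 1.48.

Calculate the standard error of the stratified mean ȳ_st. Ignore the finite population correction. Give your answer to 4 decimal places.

V̂(ȳ_st) = Σ W_h² s_h²/n_h, with W_h = N_h/N and N = 3100:
  stratum A: (300/3100)²·1.08²/27 = 0.000404579
  stratum B: (520/3100)²·1.36²/126 = 0.000413039
  stratum C: (440/3100)²·1.59²/45 = 0.00113178
  stratum D: (1060/3100)²·0.52²/219 = 0.000144361
  stratum E: (780/3100)²·1.48²/155 = 0.000894659
V̂(ȳ_st) = 0.00298842
SE(ȳ_st) = √0.00298842 = 0.0546665

SE(ȳ_st) ≈ 0.0547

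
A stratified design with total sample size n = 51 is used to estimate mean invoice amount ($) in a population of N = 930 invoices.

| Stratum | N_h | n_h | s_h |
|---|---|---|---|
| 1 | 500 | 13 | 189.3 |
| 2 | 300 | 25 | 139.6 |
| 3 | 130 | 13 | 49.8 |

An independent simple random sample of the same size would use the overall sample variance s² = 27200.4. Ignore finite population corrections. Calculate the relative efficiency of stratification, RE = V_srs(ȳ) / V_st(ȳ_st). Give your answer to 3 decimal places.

V̂(ȳ_st) = Σ W_h² s_h²/n_h, with W_h = N_h/N and N = 930:
  stratum 1: (500/930)²·189.3²/13 = 796.768
  stratum 2: (300/930)²·139.6²/25 = 81.1162
  stratum 3: (130/930)²·49.8²/13 = 3.72766
V_st = 881.612
V_srs = s²/n = 27200.4/51 = 533.341
Relative efficiency = V_srs / V_st = 533.341/881.612 = 0.6050

RE ≈ 0.605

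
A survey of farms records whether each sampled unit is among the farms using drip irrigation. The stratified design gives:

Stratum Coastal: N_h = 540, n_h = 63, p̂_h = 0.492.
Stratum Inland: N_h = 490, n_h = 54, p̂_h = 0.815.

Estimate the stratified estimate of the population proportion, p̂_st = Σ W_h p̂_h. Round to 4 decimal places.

N = 1030; stratum weights W_h = N_h/N.
p̂_st = Σ W_h p̂_h = (540·0.492 + 490·0.815)/1030 = 0.64566

p̂_st ≈ 0.6457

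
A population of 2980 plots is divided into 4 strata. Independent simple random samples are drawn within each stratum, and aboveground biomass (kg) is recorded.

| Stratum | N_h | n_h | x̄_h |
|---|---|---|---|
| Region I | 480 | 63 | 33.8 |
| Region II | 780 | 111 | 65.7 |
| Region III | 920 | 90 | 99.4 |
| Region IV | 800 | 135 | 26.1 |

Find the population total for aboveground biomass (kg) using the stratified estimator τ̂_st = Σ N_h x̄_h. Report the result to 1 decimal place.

τ̂_st = Σ N_h x̄_h = 480·33.8 + 780·65.7 + 920·99.4 + 800·26.1 = 179798.0

τ̂_st ≈ 179798.0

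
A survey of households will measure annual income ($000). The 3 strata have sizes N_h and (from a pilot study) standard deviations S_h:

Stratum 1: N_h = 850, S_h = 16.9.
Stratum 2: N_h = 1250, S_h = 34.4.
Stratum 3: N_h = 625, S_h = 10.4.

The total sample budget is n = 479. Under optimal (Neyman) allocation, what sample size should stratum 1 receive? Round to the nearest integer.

108

Neyman allocation: n_h = n · N_h S_h / Σ N_i S_i, with n = 479.
  stratum 1: N_h·S_h = 850·16.9 = 14365.00
  stratum 2: N_h·S_h = 1250·34.4 = 43000.00
  stratum 3: N_h·S_h = 625·10.4 = 6500.00
Σ N_h S_h = 63865.00
n for stratum 1 = 479·14365.00/63865.00 = 107.740 → 108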